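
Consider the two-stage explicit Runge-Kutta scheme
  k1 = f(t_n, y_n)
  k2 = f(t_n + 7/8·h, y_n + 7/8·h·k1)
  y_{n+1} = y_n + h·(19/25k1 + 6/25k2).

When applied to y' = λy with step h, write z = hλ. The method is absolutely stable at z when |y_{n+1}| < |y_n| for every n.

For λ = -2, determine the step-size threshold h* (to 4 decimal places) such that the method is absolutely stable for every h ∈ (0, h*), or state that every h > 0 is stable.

On y'=λy, z=hλ:
  k1=λy_n ⇒ h·k1=z·y_n;  k2=λ(1+7/8z)y_n ⇒ h·k2=z(1+7/8z)y_n
  y_{n+1}/y_n = 1 + 19/25z + 6/25z(1+7/8z) = 1 + z + 21/100z²
  so R(z) = 1 + z + 21/100z².

Solve |R(x)|<1 on ℝ⁻.
x=-0.58: |R|=0.4906
R=1: x+21/100x²=0 ⇒ x=−100/21=-4.7619; min R=1−1/(4·21/100)=-0.1905>−1
Confirm numerically:
  x=-3.506: |R|=0.07533 <1
  x=-2.924: |R|=0.12855 <1
  x=-2.499: |R|=0.18755 <1
  x=-5.359: |R|=1.67197 >1
  x=-5.307: |R|=1.60749 >1
  x=-5.031: |R|=1.28430 >1
Interval (-4.7619, 0).

(-4.7619,0); λ=-2 ⇒ h* = (100/21)/2 = 2.3810.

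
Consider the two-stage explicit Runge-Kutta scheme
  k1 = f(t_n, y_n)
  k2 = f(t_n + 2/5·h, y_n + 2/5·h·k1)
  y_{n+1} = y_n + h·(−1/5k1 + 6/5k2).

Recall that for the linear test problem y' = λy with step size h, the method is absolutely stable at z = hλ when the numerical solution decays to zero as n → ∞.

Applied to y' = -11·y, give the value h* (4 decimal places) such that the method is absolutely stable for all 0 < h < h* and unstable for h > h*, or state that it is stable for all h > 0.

(-2.0833,0); λ=-11 ⇒ h* = (25/12)/11 = 0.1894.

Set f=λy, z=hλ:
  k1=λy_n ⇒ h·k1=z·y_n;  k2=λ(1+2/5z)y_n ⇒ h·k2=z(1+2/5z)y_n
  y_{n+1}/y_n = 1 − 1/5z + 6/5z(1+2/5z) = 1 + z + 12/25z²
  R(z) = 1 + z + 12/25z².

Boundary: |R(x)|=1, x<0.
x=-0.98: |R|=0.4810
R=1: x+12/25x²=0 ⇒ x=−25/12=-2.0833; min R=1−1/(4·12/25)=0.4792>−1
Confirm numerically:
  x=-2.055: |R|=0.97205 <1
  x=-1.715: |R|=0.69679 <1
  x=-0.871: |R|=0.49315 <1
  x=-2.442: |R|=1.42041 >1
  x=-2.257: |R|=1.18814 >1
So |R|<1 on (-2.0833, 0).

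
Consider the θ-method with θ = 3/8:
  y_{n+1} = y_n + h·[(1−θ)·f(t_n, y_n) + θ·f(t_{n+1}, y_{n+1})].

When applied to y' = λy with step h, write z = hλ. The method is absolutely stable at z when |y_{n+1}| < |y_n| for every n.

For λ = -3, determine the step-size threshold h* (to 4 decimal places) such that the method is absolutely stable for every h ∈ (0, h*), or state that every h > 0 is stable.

Test eqn y'=λy, z=hλ:
  y_{n+1} = y_n + z·[5/8·y_n + 3/8·y_{n+1}] ⇒ (1 − 3/8z)y_{n+1} = (1 + 5/8z)y_n
  Hence R(z) = (1 + 5/8z)/(1 − 3/8z).

Find x<0 with |R(x)|<1.
x=-1.34: |R|=0.1082
R=−1: 1+5/8x = −1+3/8x ⇒ -1/4x=2 ⇒ x=2/(-1/4)=-8.0000
Confirm numerically:
  x=-7.318: |R|=0.95446 <1
  x=-4.404: |R|=0.66095 <1
  x=-3.711: |R|=0.55166 <1
  x=-3.234: |R|=0.46153 <1
  x=-8.394: |R|=1.02375 >1
  x=-8.362: |R|=1.02188 >1
  x=-8.251: |R|=1.01533 >1
Stable set (-8.0000, 0).

(-8.0000,0); λ=-3 ⇒ h* = (8)/3 = 2.6667.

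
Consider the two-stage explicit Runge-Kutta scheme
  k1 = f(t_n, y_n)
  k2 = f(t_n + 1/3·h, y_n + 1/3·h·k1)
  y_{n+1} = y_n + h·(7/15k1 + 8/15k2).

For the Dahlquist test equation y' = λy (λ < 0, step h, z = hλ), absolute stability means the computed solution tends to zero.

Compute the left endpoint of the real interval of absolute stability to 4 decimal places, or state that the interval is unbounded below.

left endpoint -5.6250.

With y'=λy (z=hλ):
  k1=λy_n ⇒ h·k1=z·y_n;  k2=λ(1+1/3z)y_n ⇒ h·k2=z(1+1/3z)y_n
  y_{n+1}/y_n = 1 + 7/15z + 8/15z(1+1/3z) = 1 + z + 8/45z²
  Hence R(z) = 1 + z + 8/45z².

Find x<0 with |R(x)|<1.
x=-0.45: |R|=0.5860
R=1: x+8/45x²=0 ⇒ x=−45/8=-5.6250; min R=1−1/(4·8/45)=-0.4062>−1
Confirm numerically:
  x=-5.247: |R|=0.64740 <1
  x=-4.600: |R|=0.16178 <1
  x=-4.114: |R|=0.10511 <1
  x=-2.881: |R|=0.40542 <1
  x=-6.113: |R|=1.53034 >1
  x=-5.957: |R|=1.35160 >1
Interval (-5.6250, 0).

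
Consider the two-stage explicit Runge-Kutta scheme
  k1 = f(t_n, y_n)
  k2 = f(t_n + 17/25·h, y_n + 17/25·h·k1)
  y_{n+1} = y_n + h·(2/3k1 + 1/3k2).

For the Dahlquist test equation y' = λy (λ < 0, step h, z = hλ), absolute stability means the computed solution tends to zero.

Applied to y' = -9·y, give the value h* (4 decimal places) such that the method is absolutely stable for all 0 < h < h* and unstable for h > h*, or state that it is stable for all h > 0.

(-4.4118,0); λ=-9 ⇒ h* = (75/17)/9 = 0.4902.

With y'=λy (z=hλ):
  k1=λy_n ⇒ h·k1=z·y_n;  k2=λ(1+17/25z)y_n ⇒ h·k2=z(1+17/25z)y_n
  y_{n+1}/y_n = 1 + 2/3z + 1/3z(1+17/25z) = 1 + z + 17/75z²
  Hence R(z) = 1 + z + 17/75z².

Solve |R(x)|<1 on ℝ⁻.
x=-0.62: |R|=0.4671
R=1: x+17/75x²=0 ⇒ x=−75/17=-4.4118; min R=1−1/(4·17/75)=-0.1029>−1
Confirm numerically:
  x=-2.940: |R|=0.01922 <1
  x=-2.414: |R|=0.09312 <1
  x=-2.270: |R|=0.10201 <1
  x=-4.616: |R|=1.21369 >1
  x=-4.459: |R|=1.04774 >1
Interval (-4.4118, 0).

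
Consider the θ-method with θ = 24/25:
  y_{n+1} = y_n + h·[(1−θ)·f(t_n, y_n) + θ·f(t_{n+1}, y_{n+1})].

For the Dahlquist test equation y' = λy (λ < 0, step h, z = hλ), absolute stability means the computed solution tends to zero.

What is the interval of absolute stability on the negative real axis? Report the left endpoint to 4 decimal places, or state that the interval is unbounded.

(−∞, 0) — no finite endpoint.

Set f=λy, z=hλ:
  y_{n+1} = y_n + z·[1/25·y_n + 24/25·y_{n+1}] ⇒ (1 − 24/25z)y_{n+1} = (1 + 1/25z)y_n
  R(z) = (1 + 1/25z)/(1 − 24/25z).

Need |R(x)|<1, x<0.
x=-1.46: |R|=0.3921
x=-2: |R|=0.3151
x=-10: |R|=0.0566
x=-100: |R|=0.0309
θ=24/25≥1/2 ⇒ |1+1/25x|<|1−24/25x| ∀x<0 ⇒ interval (−∞,0).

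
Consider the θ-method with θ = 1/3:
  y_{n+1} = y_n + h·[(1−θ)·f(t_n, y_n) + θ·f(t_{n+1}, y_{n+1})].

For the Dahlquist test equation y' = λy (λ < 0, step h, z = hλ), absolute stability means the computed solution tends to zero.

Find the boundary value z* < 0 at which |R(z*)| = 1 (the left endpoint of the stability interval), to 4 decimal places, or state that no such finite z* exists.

Test eqn y'=λy, z=hλ:
  y_{n+1} = y_n + z·[2/3·y_n + 1/3·y_{n+1}] ⇒ (1 − 1/3z)y_{n+1} = (1 + 2/3z)y_n
  Hence R(z) = (1 + 2/3z)/(1 − 1/3z).

Need |R(x)|<1, x<0.
x=-0.82: |R|=0.3560
R=−1: 1+2/3x = −1+1/3x ⇒ -1/3x=2 ⇒ x=2/(-1/3)=-6.0000
Confirm numerically:
  x=-5.609: |R|=0.95458 <1
  x=-3.555: |R|=0.62700 <1
  x=-3.505: |R|=0.61645 <1
  x=-2.744: |R|=0.43315 <1
  x=-6.373: |R|=1.03980 >1
  x=-6.291: |R|=1.03132 >1
  x=-6.191: |R|=1.02078 >1
So |R|<1 on (-6.0000, 0).

z* = -6.0000.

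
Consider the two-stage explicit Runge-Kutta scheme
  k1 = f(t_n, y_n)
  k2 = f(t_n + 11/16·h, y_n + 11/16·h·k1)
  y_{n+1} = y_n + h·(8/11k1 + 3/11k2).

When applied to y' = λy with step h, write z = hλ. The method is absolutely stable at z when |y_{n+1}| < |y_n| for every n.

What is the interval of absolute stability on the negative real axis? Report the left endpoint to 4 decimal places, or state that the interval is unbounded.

z∈(-5.3333,0).

Set f=λy, z=hλ:
  k1=λy_n ⇒ h·k1=z·y_n;  k2=λ(1+11/16z)y_n ⇒ h·k2=z(1+11/16z)y_n
  y_{n+1}/y_n = 1 + 8/11z + 3/11z(1+11/16z) = 1 + z + 3/16z²
  Hence R(z) = 1 + z + 3/16z².

Boundary: |R(x)|=1, x<0.
x=-0.37: |R|=0.6557
R=1: x+3/16x²=0 ⇒ x=−16/3=-5.3333; min R=1−1/(4·3/16)=-0.3333>−1
Confirm numerically:
  x=-4.392: |R|=0.22481 <1
  x=-2.805: |R|=0.32975 <1
  x=-2.772: |R|=0.33125 <1
  x=-5.565: |R|=1.24173 >1
  x=-5.560: |R|=1.23630 >1
Stable set (-5.3333, 0).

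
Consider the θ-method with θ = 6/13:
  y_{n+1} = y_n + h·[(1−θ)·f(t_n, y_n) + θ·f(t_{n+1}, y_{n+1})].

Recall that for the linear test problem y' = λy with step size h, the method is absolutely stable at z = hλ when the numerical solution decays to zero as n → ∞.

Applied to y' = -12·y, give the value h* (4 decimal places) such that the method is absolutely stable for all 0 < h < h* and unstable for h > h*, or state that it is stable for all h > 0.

Set f=λy, z=hλ:
  y_{n+1} = y_n + z·[7/13·y_n + 6/13·y_{n+1}] ⇒ (1 − 6/13z)y_{n+1} = (1 + 7/13z)y_n
  Hence R(z) = (1 + 7/13z)/(1 − 6/13z).

Find x<0 with |R(x)|<1.
x=-1.03: |R|=0.3019
R=−1: 1+7/13x = −1+6/13x ⇒ -1/13x=2 ⇒ x=2/(-1/13)=-26.0000
Confirm numerically:
  x=-24.279: |R|=0.98915 <1
  x=-20.690: |R|=0.96128 <1
  x=-11.352: |R|=0.81941 <1
  x=-26.527: |R|=1.00306 >1
  x=-26.370: |R|=1.00216 >1
So |R|<1 on (-26.0000, 0).

(-26.0000,0); λ=-12 ⇒ h* = (26)/12 = 2.1667.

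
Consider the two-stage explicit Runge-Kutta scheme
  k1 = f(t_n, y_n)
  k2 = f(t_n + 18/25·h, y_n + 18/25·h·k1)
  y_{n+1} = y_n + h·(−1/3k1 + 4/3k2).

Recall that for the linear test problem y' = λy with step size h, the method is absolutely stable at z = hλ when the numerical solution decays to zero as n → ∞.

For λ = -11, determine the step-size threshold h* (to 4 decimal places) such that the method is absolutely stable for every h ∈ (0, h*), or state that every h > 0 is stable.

(-1.0417,0); λ=-11 ⇒ h* = (25/24)/11 = 0.0947.

Test eqn y'=λy, z=hλ:
  k1=λy_n ⇒ h·k1=z·y_n;  k2=λ(1+18/25z)y_n ⇒ h·k2=z(1+18/25z)y_n
  y_{n+1}/y_n = 1 − 1/3z + 4/3z(1+18/25z) = 1 + z + 24/25z²
  Hence R(z) = 1 + z + 24/25z².

Need |R(x)|<1, x<0.
x=-1.51: |R|=1.6789
R=1: x+24/25x²=0 ⇒ x=−25/24=-1.0417; min R=1−1/(4·24/25)=0.7396>−1
Confirm numerically:
  x=-0.941: |R|=0.90906 <1
  x=-0.935: |R|=0.90426 <1
  x=-0.657: |R|=0.75738 <1
  x=-0.652: |R|=0.75610 <1
  x=-1.626: |R|=1.91212 >1
  x=-1.620: |R|=1.89942 >1
  x=-1.516: |R|=1.69033 >1
Interval (-1.0417, 0).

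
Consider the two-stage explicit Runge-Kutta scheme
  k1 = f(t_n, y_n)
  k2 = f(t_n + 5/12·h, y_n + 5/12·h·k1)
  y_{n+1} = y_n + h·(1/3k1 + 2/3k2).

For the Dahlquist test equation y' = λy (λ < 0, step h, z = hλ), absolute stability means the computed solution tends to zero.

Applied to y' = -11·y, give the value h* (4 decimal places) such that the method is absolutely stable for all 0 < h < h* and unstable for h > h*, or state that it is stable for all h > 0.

Set f=λy, z=hλ:
  k1=λy_n ⇒ h·k1=z·y_n;  k2=λ(1+5/12z)y_n ⇒ h·k2=z(1+5/12z)y_n
  y_{n+1}/y_n = 1 + 1/3z + 2/3z(1+5/12z) = 1 + z + 5/18z²
  R(z) = 1 + z + 5/18z².

Need |R(x)|<1, x<0.
x=-0.9: |R|=0.3250
R=1: x+5/18x²=0 ⇒ x=−18/5=-3.6000; min R=1−1/(4·5/18)=0.1000>−1
Confirm numerically:
  x=-2.679: |R|=0.31462 <1
  x=-2.123: |R|=0.12898 <1
  x=-2.087: |R|=0.12288 <1
  x=-1.930: |R|=0.10469 <1
  x=-4.008: |R|=1.45424 >1
  x=-3.765: |R|=1.17256 >1
  x=-3.686: |R|=1.08805 >1
So |R|<1 on (-3.6000, 0).

(-3.6000,0); λ=-11 ⇒ h* = (18/5)/11 = 0.3273.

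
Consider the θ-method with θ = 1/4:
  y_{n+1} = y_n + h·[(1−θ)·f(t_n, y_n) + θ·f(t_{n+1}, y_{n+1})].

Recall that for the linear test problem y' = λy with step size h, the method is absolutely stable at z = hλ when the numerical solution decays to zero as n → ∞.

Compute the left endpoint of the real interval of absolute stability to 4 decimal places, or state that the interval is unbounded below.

On y'=λy, z=hλ:
  y_{n+1} = y_n + z·[3/4·y_n + 1/4·y_{n+1}] ⇒ (1 − 1/4z)y_{n+1} = (1 + 3/4z)y_n
  R(z) = (1 + 3/4z)/(1 − 1/4z).

Find x<0 with |R(x)|<1.
x=-1.71: |R|=0.1979
R=−1: 1+3/4x = −1+1/4x ⇒ -1/2x=2 ⇒ x=2/(-1/2)=-4.0000
Confirm numerically:
  x=-3.951: |R|=0.98767 <1
  x=-3.649: |R|=0.90822 <1
  x=-2.211: |R|=0.42393 <1
  x=-4.466: |R|=1.11009 >1
  x=-4.240: |R|=1.05825 >1
Stable set (-4.0000, 0).

z* = -4.0000.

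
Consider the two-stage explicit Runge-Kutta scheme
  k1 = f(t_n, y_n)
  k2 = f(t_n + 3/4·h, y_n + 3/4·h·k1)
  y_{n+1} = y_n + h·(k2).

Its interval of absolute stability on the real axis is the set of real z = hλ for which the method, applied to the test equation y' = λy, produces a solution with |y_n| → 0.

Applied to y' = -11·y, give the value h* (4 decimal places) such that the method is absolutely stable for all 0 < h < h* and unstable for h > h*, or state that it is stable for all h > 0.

Test eqn y'=λy, z=hλ:
  k1=λy_n ⇒ h·k1=z·y_n;  k2=λ(1+3/4z)y_n ⇒ h·k2=z(1+3/4z)y_n
  y_{n+1}/y_n = 1 + z(1+3/4z) = 1 + z + 3/4z²
  Hence R(z) = 1 + z + 3/4z².

Find x<0 with |R(x)|<1.
x=-0.81: |R|=0.6821
R=1: x+3/4x²=0 ⇒ x=−4/3=-1.3333; min R=1−1/(4·3/4)=0.6667>−1
Confirm numerically:
  x=-0.836: |R|=0.68817 <1
  x=-0.658: |R|=0.66672 <1
  x=-0.592: |R|=0.67085 <1
  x=-1.894: |R|=1.79643 >1
  x=-1.708: |R|=1.47995 >1
Interval (-1.3333, 0).

(-1.3333,0); λ=-11 ⇒ h* = (4/3)/11 = 0.1212.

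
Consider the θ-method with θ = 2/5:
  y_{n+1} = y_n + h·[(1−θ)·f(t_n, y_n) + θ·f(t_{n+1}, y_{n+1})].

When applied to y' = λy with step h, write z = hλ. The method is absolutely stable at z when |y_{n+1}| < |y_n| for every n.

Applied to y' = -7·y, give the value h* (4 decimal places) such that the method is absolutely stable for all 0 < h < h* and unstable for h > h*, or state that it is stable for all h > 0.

Set f=λy, z=hλ:
  y_{n+1} = y_n + z·[3/5·y_n + 2/5·y_{n+1}] ⇒ (1 − 2/5z)y_{n+1} = (1 + 3/5z)y_n
  R(z) = (1 + 3/5z)/(1 − 2/5z).

Find x<0 with |R(x)|<1.
x=-0.52: |R|=0.5695
R=−1: 1+3/5x = −1+2/5x ⇒ -1/5x=2 ⇒ x=2/(-1/5)=-10.0000
Confirm numerically:
  x=-8.868: |R|=0.95021 <1
  x=-5.684: |R|=0.73631 <1
  x=-5.314: |R|=0.70015 <1
  x=-10.456: |R|=1.01760 >1
  x=-10.334: |R|=1.01301 >1
So |R|<1 on (-10.0000, 0).

(-10.0000,0); λ=-7 ⇒ h* = (10)/7 = 1.4286.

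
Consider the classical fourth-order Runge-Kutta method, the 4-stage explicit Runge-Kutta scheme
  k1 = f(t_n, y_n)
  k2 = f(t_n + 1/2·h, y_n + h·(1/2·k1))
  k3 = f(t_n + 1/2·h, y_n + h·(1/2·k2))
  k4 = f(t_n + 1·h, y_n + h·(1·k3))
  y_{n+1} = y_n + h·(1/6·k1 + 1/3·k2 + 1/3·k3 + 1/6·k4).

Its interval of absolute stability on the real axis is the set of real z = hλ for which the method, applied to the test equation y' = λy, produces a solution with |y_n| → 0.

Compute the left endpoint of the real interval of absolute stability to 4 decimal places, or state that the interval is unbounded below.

With y'=λy (z=hλ):
  order 4, 4-stage ⇒ R(z)=1+z+z^2/2+z^3/6+z^4/24
  (e.g. R(-0.39)=0.67713, |R|=0.67713)

Solve |R(x)|<1 on ℝ⁻.
x=-0.39: |R|=0.6771
|R(-2.04)|=0.3475 |R(-1.77)|=0.2812 |R(-1.69)|=0.2735
Bisect:
  x_lo=-3.5014 |R|=2.7368  x_hi=-0.3615 |R|=0.6967
  mid=-1.93146 |R|=0.31278 →hi
  mid=-2.71644 |R|=0.90105 →hi
  mid=-3.10893 |R|=1.60812 →lo
  mid=-2.91268 |R|=1.20967 →lo
  mid=-2.81456 |R|=1.04503 →lo
  mid=-2.76550 |R|=0.97056 →hi
  mid=-2.79003 |R|=1.00716 →lo
  ...
  [-2.78543,-2.78524] ⇒ x*=-2.7853
So |R|<1 on (-2.7853, 0).

z* = -2.7853.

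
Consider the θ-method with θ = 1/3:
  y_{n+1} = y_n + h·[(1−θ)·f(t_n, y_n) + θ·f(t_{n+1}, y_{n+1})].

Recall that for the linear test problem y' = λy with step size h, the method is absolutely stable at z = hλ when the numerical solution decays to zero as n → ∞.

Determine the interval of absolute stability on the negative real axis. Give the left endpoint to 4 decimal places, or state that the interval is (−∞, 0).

(-6.0000, 0).

With y'=λy (z=hλ):
  y_{n+1} = y_n + z·[2/3·y_n + 1/3·y_{n+1}] ⇒ (1 − 1/3z)y_{n+1} = (1 + 2/3z)y_n
  so R(z) = (1 + 2/3z)/(1 − 1/3z).

Find x<0 with |R(x)|<1.
x=-0.82: |R|=0.3560
R=−1: 1+2/3x = −1+1/3x ⇒ -1/3x=2 ⇒ x=2/(-1/3)=-6.0000
Confirm numerically:
  x=-4.364: |R|=0.77784 <1
  x=-4.232: |R|=0.75553 <1
  x=-3.948: |R|=0.70466 <1
  x=-6.362: |R|=1.03867 >1
  x=-6.217: |R|=1.02354 >1
So |R|<1 on (-6.0000, 0).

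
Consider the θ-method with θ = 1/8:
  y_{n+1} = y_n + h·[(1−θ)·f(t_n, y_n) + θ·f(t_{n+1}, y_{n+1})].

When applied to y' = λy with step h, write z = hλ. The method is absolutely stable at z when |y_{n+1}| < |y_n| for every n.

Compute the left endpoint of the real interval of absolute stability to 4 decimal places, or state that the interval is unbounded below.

With y'=λy (z=hλ):
  y_{n+1} = y_n + z·[7/8·y_n + 1/8·y_{n+1}] ⇒ (1 − 1/8z)y_{n+1} = (1 + 7/8z)y_n
  Hence R(z) = (1 + 7/8z)/(1 − 1/8z).

Need |R(x)|<1, x<0.
x=-0.76: |R|=0.3059
R=−1: 1+7/8x = −1+1/8x ⇒ -3/4x=2 ⇒ x=2/(-3/4)=-2.6667
Confirm numerically:
  x=-2.614: |R|=0.97023 <1
  x=-2.355: |R|=0.81941 <1
  x=-2.158: |R|=0.69955 <1
  x=-1.942: |R|=0.56266 <1
  x=-3.008: |R|=1.18605 >1
  x=-2.777: |R|=1.06143 >1
Stable set (-2.6667, 0).

z* = -2.6667.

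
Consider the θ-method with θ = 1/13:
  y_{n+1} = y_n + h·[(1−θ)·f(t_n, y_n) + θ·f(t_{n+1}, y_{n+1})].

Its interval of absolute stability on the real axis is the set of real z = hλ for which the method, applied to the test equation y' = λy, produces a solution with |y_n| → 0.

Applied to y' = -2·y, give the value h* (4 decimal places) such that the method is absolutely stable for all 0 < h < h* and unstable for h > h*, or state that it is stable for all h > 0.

(-2.3636,0); λ=-2 ⇒ h* = (26/11)/2 = 1.1818.

Set f=λy, z=hλ:
  y_{n+1} = y_n + z·[12/13·y_n + 1/13·y_{n+1}] ⇒ (1 − 1/13z)y_{n+1} = (1 + 12/13z)y_n
  ⇒ R(z) = (1 + 12/13z)/(1 − 1/13z).

Need |R(x)|<1, x<0.
x=-0.61: |R|=0.4173
R=−1: 1+12/13x = −1+1/13x ⇒ -11/13x=2 ⇒ x=2/(-11/13)=-2.3636
Confirm numerically:
  x=-1.944: |R|=0.69111 <1
  x=-1.477: |R|=0.32631 <1
  x=-1.109: |R|=0.02183 <1
  x=-2.863: |R|=1.34628 >1
  x=-2.675: |R|=1.21850 >1
  x=-2.500: |R|=1.09677 >1
Stable set (-2.3636, 0).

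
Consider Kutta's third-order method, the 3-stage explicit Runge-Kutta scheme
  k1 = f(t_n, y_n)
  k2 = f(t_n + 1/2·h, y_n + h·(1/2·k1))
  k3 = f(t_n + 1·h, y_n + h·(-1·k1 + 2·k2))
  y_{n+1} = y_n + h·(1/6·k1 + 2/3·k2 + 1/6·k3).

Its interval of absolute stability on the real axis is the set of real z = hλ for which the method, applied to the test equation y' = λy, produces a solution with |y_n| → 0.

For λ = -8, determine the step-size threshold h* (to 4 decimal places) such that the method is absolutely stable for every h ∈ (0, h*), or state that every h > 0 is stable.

Set f=λy, z=hλ:
  order 3, 3-stage ⇒ R(z)=1+z+z^2/2+z^3/6
  (e.g. R(-1)=0.33333, |R|=0.33333)

Solve |R(x)|<1 on ℝ⁻.
x=-1: |R|=0.3333
|R(-2.18)|=0.5305 |R(-2.07)|=0.4058 |R(-1.84)|=0.1855
Bisect:
  x_lo=-2.8356 |R|=1.6152  x_hi=-0.1104 |R|=0.8955
  mid=-1.47296 |R|=0.07922 →hi
  mid=-2.15427 |R|=0.50011 →hi
  mid=-2.49492 |R|=0.97093 →hi
  mid=-2.66525 |R|=1.26892 →lo
  mid=-2.58008 |R|=1.11420 →lo
  mid=-2.53750 |R|=1.04117 →lo
  mid=-2.51621 |R|=1.00571 →lo
  mid=-2.50557 |R|=0.98823 →hi
  mid=-2.51089 |R|=0.99695 →hi
  mid=-2.51355 |R|=1.00132 →lo
  ...
  [-2.51288,-2.51272] ⇒ x*=-2.5127
So |R|<1 on (-2.5127, 0).

(-2.5127,0); λ=-8 ⇒ h* = 0.3141.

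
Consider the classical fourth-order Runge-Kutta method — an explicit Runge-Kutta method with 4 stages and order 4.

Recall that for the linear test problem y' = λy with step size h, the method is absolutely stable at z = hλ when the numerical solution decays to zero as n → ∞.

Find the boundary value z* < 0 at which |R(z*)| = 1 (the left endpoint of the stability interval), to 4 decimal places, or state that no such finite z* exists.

z* = -2.7853.

On y'=λy, z=hλ:
  order 4, 4-stage ⇒ R(z)=1+z+z^2/2+z^3/6+z^4/24
  (e.g. R(-0.47)=0.62518, |R|=0.62518)

Solve |R(x)|<1 on ℝ⁻.
x=-0.47: |R|=0.6252
|R(-1.74)|=0.2777 |R(-0.72)|=0.4882 |R(-0.54)|=0.5831
Bisect:
  x_lo=-3.5403 |R|=2.8767  x_hi=-0.2177 |R|=0.8044
  mid=-1.87899 |R|=0.30003 →hi
  mid=-2.70966 |R|=0.89183 →hi
  mid=-3.12500 |R|=1.64518 →lo
  mid=-2.91733 |R|=1.21801 →lo
  mid=-2.81350 |R|=1.04336 →lo
  mid=-2.76158 |R|=0.96483 →hi
  mid=-2.78754 |R|=1.00339 →lo
  mid=-2.77456 |R|=0.98393 →hi
  mid=-2.78105 |R|=0.99362 →hi
  ...
  [-2.78531,-2.78510] ⇒ x*=-2.7853
So |R|<1 on (-2.7853, 0).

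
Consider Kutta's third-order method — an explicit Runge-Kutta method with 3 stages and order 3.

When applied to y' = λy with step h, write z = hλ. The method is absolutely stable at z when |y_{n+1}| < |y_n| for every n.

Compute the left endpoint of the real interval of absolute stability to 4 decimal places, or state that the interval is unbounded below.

On y'=λy, z=hλ:
  order 3, 3-stage ⇒ R(z)=1+z+z^2/2+z^3/6
  (e.g. R(-1.76)=-0.11983, |R|=0.11983)

Need |R(x)|<1, x<0.
x=-1.76: |R|=0.1198
|R(-1.65)|=0.0374 |R(-1.29)|=0.1843 |R(-0.61)|=0.5382
Bisect:
  x_lo=-3.0247 |R|=2.0624  x_hi=-0.2864 |R|=0.7507
  mid=-1.65557 |R|=0.04141 →hi
  mid=-2.34013 |R|=0.73787 →hi
  mid=-2.68242 |R|=1.30157 →lo
  mid=-2.51128 |R|=0.99759 →hi
  mid=-2.59685 |R|=1.14373 →lo
  mid=-2.55406 |R|=1.06924 →lo
  mid=-2.53267 |R|=1.03306 →lo
  mid=-2.52197 |R|=1.01524 →lo
  mid=-2.51663 |R|=1.00639 →lo
  mid=-2.51395 |R|=1.00198 →lo
  ...
  [-2.51278,-2.51261] ⇒ x*=-2.5127
So |R|<1 on (-2.5127, 0).

z* = -2.5127.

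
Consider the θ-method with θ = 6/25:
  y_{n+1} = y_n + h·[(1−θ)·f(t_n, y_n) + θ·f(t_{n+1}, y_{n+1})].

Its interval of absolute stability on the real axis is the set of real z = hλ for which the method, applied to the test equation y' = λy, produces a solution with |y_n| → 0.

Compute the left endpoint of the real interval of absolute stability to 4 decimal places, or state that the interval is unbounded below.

z* = -3.8462.

Set f=λy, z=hλ:
  y_{n+1} = y_n + z·[19/25·y_n + 6/25·y_{n+1}] ⇒ (1 − 6/25z)y_{n+1} = (1 + 19/25z)y_n
  so R(z) = (1 + 19/25z)/(1 − 6/25z).

Solve |R(x)|<1 on ℝ⁻.
x=-1.07: |R|=0.1486
R=−1: 1+19/25x = −1+6/25x ⇒ -13/25x=2 ⇒ x=2/(-13/25)=-3.8462
Confirm numerically:
  x=-3.414: |R|=0.87648 <1
  x=-2.753: |R|=0.65771 <1
  x=-2.097: |R|=0.39495 <1
  x=-1.891: |R|=0.30069 <1
  x=-4.338: |R|=1.12530 >1
  x=-4.182: |R|=1.08716 >1
  x=-4.098: |R|=1.06602 >1
So |R|<1 on (-3.8462, 0).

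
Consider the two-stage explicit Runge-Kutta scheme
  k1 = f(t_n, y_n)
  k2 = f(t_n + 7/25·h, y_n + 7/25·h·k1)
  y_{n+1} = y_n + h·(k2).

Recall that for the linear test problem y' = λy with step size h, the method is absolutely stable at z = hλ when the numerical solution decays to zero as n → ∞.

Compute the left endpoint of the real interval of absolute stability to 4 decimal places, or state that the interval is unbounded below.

left endpoint -3.5714.

With y'=λy (z=hλ):
  k1=λy_n ⇒ h·k1=z·y_n;  k2=λ(1+7/25z)y_n ⇒ h·k2=z(1+7/25z)y_n
  y_{n+1}/y_n = 1 + z(1+7/25z) = 1 + z + 7/25z²
  Hence R(z) = 1 + z + 7/25z².

Boundary: |R(x)|=1, x<0.
x=-1.79: |R|=0.1071
R=1: x+7/25x²=0 ⇒ x=−25/7=-3.5714; min R=1−1/(4·7/25)=0.1071>−1
Confirm numerically:
  x=-3.419: |R|=0.85408 <1
  x=-2.098: |R|=0.13445 <1
  x=-1.429: |R|=0.14277 <1
  x=-3.757: |R|=1.19521 >1
  x=-3.677: |R|=1.10869 >1
So |R|<1 on (-3.5714, 0).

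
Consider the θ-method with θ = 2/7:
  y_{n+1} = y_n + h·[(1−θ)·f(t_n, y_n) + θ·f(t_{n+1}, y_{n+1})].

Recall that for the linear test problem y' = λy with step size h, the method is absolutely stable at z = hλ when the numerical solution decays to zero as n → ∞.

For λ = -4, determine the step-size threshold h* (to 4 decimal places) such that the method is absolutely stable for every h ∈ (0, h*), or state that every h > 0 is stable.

(-4.6667,0); λ=-4 ⇒ h* = (14/3)/4 = 1.1667.

With y'=λy (z=hλ):
  y_{n+1} = y_n + z·[5/7·y_n + 2/7·y_{n+1}] ⇒ (1 − 2/7z)y_{n+1} = (1 + 5/7z)y_n
  Hence R(z) = (1 + 5/7z)/(1 − 2/7z).

Boundary: |R(x)|=1, x<0.
x=-0.65: |R|=0.4518
R=−1: 1+5/7x = −1+2/7x ⇒ -3/7x=2 ⇒ x=2/(-3/7)=-4.6667
Confirm numerically:
  x=-2.968: |R|=0.60606 <1
  x=-2.778: |R|=0.54874 <1
  x=-2.001: |R|=0.27313 <1
  x=-5.027: |R|=1.06339 >1
  x=-4.905: |R|=1.04253 >1
  x=-4.687: |R|=1.00373 >1
Stable set (-4.6667, 0).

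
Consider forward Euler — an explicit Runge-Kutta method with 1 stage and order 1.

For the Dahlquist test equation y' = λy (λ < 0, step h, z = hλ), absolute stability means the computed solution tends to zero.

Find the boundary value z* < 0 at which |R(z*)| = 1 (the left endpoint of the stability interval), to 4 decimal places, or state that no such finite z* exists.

z* = -2.0000.

Test eqn y'=λy, z=hλ:
  order 1, 1-stage ⇒ R(z)=1+z
  (e.g. R(-1.45)=-0.45000, |R|=0.45000)

Need |R(x)|<1, x<0.
x=-1.45: |R|=0.4500
|R(-1.53)|=0.5300 |R(-1.42)|=0.4200 |R(-0.7)|=0.3000
Bisect:
  x_lo=-2.7479 |R|=1.7479  x_hi=-0.1180 |R|=0.8820
  mid=-1.43298 |R|=0.43298 →hi
  mid=-2.09045 |R|=1.09045 →lo
  mid=-1.76171 |R|=0.76171 →hi
  mid=-1.92608 |R|=0.92608 →hi
  mid=-2.00827 |R|=1.00827 →lo
  mid=-1.96717 |R|=0.96717 →hi
  mid=-1.98772 |R|=0.98772 →hi
  mid=-1.99799 |R|=0.99799 →hi
  ...
  [-2.00008,-1.99992] ⇒ x*=-2.0000
Interval (-2.0000, 0).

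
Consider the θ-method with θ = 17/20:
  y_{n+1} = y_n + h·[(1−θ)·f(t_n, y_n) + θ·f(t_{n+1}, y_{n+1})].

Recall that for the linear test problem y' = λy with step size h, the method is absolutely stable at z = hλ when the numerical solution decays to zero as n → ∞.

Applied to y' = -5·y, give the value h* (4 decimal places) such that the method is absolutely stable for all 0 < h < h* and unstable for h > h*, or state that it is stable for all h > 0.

(−∞, 0) — no finite endpoint. Any h>0 works for λ=-5.

Test eqn y'=λy, z=hλ:
  y_{n+1} = y_n + z·[3/20·y_n + 17/20·y_{n+1}] ⇒ (1 − 17/20z)y_{n+1} = (1 + 3/20z)y_n
  so R(z) = (1 + 3/20z)/(1 − 17/20z).

Need |R(x)|<1, x<0.
x=-1.34: |R|=0.3735
x=-2: |R|=0.2593
x=-10: |R|=0.0526
x=-100: |R|=0.1628
θ=17/20≥1/2 ⇒ |1+3/20x|<|1−17/20x| ∀x<0 ⇒ stable on all of ℝ⁻.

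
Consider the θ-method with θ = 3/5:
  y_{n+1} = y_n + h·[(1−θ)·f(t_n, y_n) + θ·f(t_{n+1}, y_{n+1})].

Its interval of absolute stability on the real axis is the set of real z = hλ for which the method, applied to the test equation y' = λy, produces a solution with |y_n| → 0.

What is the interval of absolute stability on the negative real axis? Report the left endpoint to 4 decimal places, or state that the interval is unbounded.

On y'=λy, z=hλ:
  y_{n+1} = y_n + z·[2/5·y_n + 3/5·y_{n+1}] ⇒ (1 − 3/5z)y_{n+1} = (1 + 2/5z)y_n
  R(z) = (1 + 2/5z)/(1 − 3/5z).

Find x<0 with |R(x)|<1.
x=-1.78: |R|=0.1393
x=-2: |R|=0.0909
x=-10: |R|=0.4286
x=-100: |R|=0.6393
θ=3/5≥1/2 ⇒ |1+2/5x|<|1−3/5x| ∀x<0 ⇒ interval (−∞,0).

interval (−∞, 0).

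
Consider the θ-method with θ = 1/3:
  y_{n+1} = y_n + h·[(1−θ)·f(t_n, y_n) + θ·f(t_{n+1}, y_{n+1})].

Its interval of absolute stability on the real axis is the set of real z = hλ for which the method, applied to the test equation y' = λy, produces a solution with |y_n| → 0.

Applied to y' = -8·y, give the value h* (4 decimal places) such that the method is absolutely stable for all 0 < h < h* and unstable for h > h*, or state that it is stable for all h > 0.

With y'=λy (z=hλ):
  y_{n+1} = y_n + z·[2/3·y_n + 1/3·y_{n+1}] ⇒ (1 − 1/3z)y_{n+1} = (1 + 2/3z)y_n
  so R(z) = (1 + 2/3z)/(1 − 1/3z).

Find x<0 with |R(x)|<1.
x=-1.66: |R|=0.0687
R=−1: 1+2/3x = −1+1/3x ⇒ -1/3x=2 ⇒ x=2/(-1/3)=-6.0000
Confirm numerically:
  x=-5.706: |R|=0.96623 <1
  x=-4.441: |R|=0.79049 <1
  x=-2.700: |R|=0.42105 <1
  x=-2.539: |R|=0.37516 <1
  x=-6.546: |R|=1.05720 >1
  x=-6.152: |R|=1.01661 >1
  x=-6.072: |R|=1.00794 >1
Interval (-6.0000, 0).

(-6.0000,0); λ=-8 ⇒ h* = (6)/8 = 0.7500.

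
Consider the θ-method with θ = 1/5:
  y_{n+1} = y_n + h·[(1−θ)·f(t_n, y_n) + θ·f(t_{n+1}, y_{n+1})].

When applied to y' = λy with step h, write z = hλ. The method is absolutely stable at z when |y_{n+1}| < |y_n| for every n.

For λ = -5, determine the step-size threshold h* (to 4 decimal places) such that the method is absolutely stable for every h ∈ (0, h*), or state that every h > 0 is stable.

On y'=λy, z=hλ:
  y_{n+1} = y_n + z·[4/5·y_n + 1/5·y_{n+1}] ⇒ (1 − 1/5z)y_{n+1} = (1 + 4/5z)y_n
  Hence R(z) = (1 + 4/5z)/(1 − 1/5z).

Boundary: |R(x)|=1, x<0.
x=-1.38: |R|=0.0815
R=−1: 1+4/5x = −1+1/5x ⇒ -3/5x=2 ⇒ x=2/(-3/5)=-3.3333
Confirm numerically:
  x=-3.278: |R|=0.97995 <1
  x=-3.047: |R|=0.89325 <1
  x=-2.447: |R|=0.64294 <1
  x=-1.635: |R|=0.23210 <1
  x=-3.931: |R|=1.20076 >1
  x=-3.864: |R|=1.17960 >1
  x=-3.849: |R|=1.17482 >1
Stable set (-3.3333, 0).

(-3.3333,0); λ=-5 ⇒ h* = (10/3)/5 = 0.6667.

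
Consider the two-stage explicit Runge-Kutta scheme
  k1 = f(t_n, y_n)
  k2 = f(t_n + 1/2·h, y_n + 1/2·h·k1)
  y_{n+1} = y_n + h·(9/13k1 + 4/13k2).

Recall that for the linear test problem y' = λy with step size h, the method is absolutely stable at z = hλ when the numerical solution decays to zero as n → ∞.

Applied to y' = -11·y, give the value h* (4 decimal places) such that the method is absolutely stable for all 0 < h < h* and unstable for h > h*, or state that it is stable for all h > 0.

On y'=λy, z=hλ:
  k1=λy_n ⇒ h·k1=z·y_n;  k2=λ(1+1/2z)y_n ⇒ h·k2=z(1+1/2z)y_n
  y_{n+1}/y_n = 1 + 9/13z + 4/13z(1+1/2z) = 1 + z + 2/13z²
  so R(z) = 1 + z + 2/13z².

Need |R(x)|<1, x<0.
x=-0.98: |R|=0.1678
R=1: x+2/13x²=0 ⇒ x=−13/2=-6.5000; min R=1−1/(4·2/13)=-0.6250>−1
Confirm numerically:
  x=-5.605: |R|=0.22823 <1
  x=-5.013: |R|=0.14682 <1
  x=-3.470: |R|=0.61755 <1
  x=-7.014: |R|=1.55465 >1
  x=-6.887: |R|=1.41004 >1
  x=-6.879: |R|=1.40110 >1
Stable set (-6.5000, 0).

(-6.5000,0); λ=-11 ⇒ h* = (13/2)/11 = 0.5909.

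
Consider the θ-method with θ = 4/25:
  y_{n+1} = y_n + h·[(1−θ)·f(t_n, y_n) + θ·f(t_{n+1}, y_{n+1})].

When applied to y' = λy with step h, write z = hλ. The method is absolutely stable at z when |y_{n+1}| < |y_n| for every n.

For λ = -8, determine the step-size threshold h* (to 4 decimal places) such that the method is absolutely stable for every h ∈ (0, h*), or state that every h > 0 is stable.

(-2.9412,0); λ=-8 ⇒ h* = (50/17)/8 = 0.3676.

With y'=λy (z=hλ):
  y_{n+1} = y_n + z·[21/25·y_n + 4/25·y_{n+1}] ⇒ (1 − 4/25z)y_{n+1} = (1 + 21/25z)y_n
  R(z) = (1 + 21/25z)/(1 − 4/25z).

Boundary: |R(x)|=1, x<0.
x=-0.7: |R|=0.3705
R=−1: 1+21/25x = −1+4/25x ⇒ -17/25x=2 ⇒ x=2/(-17/25)=-2.9412
Confirm numerically:
  x=-2.165: |R|=0.60799 <1
  x=-2.002: |R|=0.51630 <1
  x=-1.473: |R|=0.19206 <1
  x=-3.245: |R|=1.13599 >1
  x=-3.059: |R|=1.05379 >1
  x=-3.012: |R|=1.03250 >1
So |R|<1 on (-2.9412, 0).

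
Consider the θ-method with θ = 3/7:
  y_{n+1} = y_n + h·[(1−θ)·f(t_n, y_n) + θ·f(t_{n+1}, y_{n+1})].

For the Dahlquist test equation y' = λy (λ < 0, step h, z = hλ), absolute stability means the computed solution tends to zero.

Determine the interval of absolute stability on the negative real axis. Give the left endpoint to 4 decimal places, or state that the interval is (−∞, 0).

On y'=λy, z=hλ:
  y_{n+1} = y_n + z·[4/7·y_n + 3/7·y_{n+1}] ⇒ (1 − 3/7z)y_{n+1} = (1 + 4/7z)y_n
  R(z) = (1 + 4/7z)/(1 − 3/7z).

Boundary: |R(x)|=1, x<0.
x=-0.47: |R|=0.6088
R=−1: 1+4/7x = −1+3/7x ⇒ -1/7x=2 ⇒ x=2/(-1/7)=-14.0000
Confirm numerically:
  x=-13.928: |R|=0.99852 <1
  x=-9.247: |R|=0.86319 <1
  x=-8.376: |R|=0.82495 <1
  x=-6.216: |R|=0.69651 <1
  x=-14.257: |R|=1.00516 >1
  x=-14.234: |R|=1.00471 >1
  x=-14.041: |R|=1.00083 >1
Stable set (-14.0000, 0).

z∈(-14.0000,0).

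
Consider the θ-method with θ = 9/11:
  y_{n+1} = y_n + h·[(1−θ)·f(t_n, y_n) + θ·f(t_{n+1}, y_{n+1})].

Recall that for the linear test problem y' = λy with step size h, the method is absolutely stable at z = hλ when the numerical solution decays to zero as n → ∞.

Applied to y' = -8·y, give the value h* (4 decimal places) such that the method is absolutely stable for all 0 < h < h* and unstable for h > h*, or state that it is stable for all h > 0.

unbounded; (−∞, 0). Any h>0 works for λ=-8.

With y'=λy (z=hλ):
  y_{n+1} = y_n + z·[2/11·y_n + 9/11·y_{n+1}] ⇒ (1 − 9/11z)y_{n+1} = (1 + 2/11z)y_n
  Hence R(z) = (1 + 2/11z)/(1 − 9/11z).

Boundary: |R(x)|=1, x<0.
x=-0.97: |R|=0.4592
x=-2: |R|=0.2414
x=-10: |R|=0.0891
x=-100: |R|=0.2075
θ=9/11≥1/2 ⇒ |1+2/11x|<|1−9/11x| ∀x<0 ⇒ unbounded interval.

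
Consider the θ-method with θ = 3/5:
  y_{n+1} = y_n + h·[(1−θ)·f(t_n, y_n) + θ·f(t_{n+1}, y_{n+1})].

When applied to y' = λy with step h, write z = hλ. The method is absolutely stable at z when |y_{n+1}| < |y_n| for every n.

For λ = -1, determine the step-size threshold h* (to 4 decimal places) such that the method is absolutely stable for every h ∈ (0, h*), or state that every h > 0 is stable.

interval (−∞, 0). Any h>0 works for λ=-1.

Test eqn y'=λy, z=hλ:
  y_{n+1} = y_n + z·[2/5·y_n + 3/5·y_{n+1}] ⇒ (1 − 3/5z)y_{n+1} = (1 + 2/5z)y_n
  so R(z) = (1 + 2/5z)/(1 − 3/5z).

Solve |R(x)|<1 on ℝ⁻.
x=-1.36: |R|=0.2511
x=-2: |R|=0.0909
x=-10: |R|=0.4286
x=-100: |R|=0.6393
θ=3/5≥1/2 ⇒ |1+2/5x|<|1−3/5x| ∀x<0 ⇒ interval (−∞,0).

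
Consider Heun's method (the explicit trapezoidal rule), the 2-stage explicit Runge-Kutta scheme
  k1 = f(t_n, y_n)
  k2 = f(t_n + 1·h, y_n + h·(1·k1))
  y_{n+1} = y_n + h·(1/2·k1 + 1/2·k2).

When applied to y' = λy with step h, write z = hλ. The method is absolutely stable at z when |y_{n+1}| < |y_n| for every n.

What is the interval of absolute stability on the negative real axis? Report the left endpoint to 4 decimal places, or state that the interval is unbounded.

With y'=λy (z=hλ):
  order 2, 2-stage ⇒ R(z)=1+z+z^2/2
  (e.g. R(-1.69)=0.73805, |R|=0.73805)

Solve |R(x)|<1 on ℝ⁻.
x=-1.69: |R|=0.7380
|R(-2.08)|=1.0832 |R(-1.75)|=0.7812 |R(-1.62)|=0.6922
Bisect:
  x_lo=-2.4451 |R|=1.5442  x_hi=-0.1955 |R|=0.8236
  mid=-1.32030 |R|=0.55129 →hi
  mid=-1.88271 |R|=0.88959 →hi
  mid=-2.16392 |R|=1.17736 →lo
  mid=-2.02332 |R|=1.02359 →lo
  mid=-1.95302 |R|=0.95412 →hi
  mid=-1.98817 |R|=0.98824 →hi
  mid=-2.00574 |R|=1.00576 →lo
  ...
  [-2.00011,-1.99998] ⇒ x*=-2.0000
Stable set (-2.0000, 0).

z∈(-2.0000,0).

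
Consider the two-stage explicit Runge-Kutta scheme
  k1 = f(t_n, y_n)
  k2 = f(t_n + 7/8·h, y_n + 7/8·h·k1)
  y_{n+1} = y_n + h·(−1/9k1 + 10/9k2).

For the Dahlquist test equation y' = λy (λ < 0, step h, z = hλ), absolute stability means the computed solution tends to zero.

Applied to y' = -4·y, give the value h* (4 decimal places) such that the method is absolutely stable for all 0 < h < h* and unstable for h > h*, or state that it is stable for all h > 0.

(-1.0286,0); λ=-4 ⇒ h* = (36/35)/4 = 0.2571.

With y'=λy (z=hλ):
  k1=λy_n ⇒ h·k1=z·y_n;  k2=λ(1+7/8z)y_n ⇒ h·k2=z(1+7/8z)y_n
  y_{n+1}/y_n = 1 − 1/9z + 10/9z(1+7/8z) = 1 + z + 35/36z²
  R(z) = 1 + z + 35/36z².

Find x<0 with |R(x)|<1.
x=-1.47: |R|=1.6309
R=1: x+35/36x²=0 ⇒ x=−36/35=-1.0286; min R=1−1/(4·35/36)=0.7429>−1
Confirm numerically:
  x=-0.978: |R|=0.95191 <1
  x=-0.744: |R|=0.79416 <1
  x=-0.444: |R|=0.74766 <1
  x=-0.439: |R|=0.74837 <1
  x=-1.439: |R|=1.57420 >1
  x=-1.408: |R|=1.51940 >1
  x=-1.401: |R|=1.50728 >1
Interval (-1.0286, 0).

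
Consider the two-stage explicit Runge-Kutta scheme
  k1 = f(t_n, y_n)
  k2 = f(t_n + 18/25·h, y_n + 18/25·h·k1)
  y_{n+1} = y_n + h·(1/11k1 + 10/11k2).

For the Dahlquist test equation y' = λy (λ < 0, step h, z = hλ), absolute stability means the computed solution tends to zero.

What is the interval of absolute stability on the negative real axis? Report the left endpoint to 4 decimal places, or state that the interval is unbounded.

With y'=λy (z=hλ):
  k1=λy_n ⇒ h·k1=z·y_n;  k2=λ(1+18/25z)y_n ⇒ h·k2=z(1+18/25z)y_n
  y_{n+1}/y_n = 1 + 1/11z + 10/11z(1+18/25z) = 1 + z + 36/55z²
  so R(z) = 1 + z + 36/55z².

Boundary: |R(x)|=1, x<0.
x=-1.69: |R|=1.1794
R=1: x+36/55x²=0 ⇒ x=−55/36=-1.5278; min R=1−1/(4·36/55)=0.6181>−1
Confirm numerically:
  x=-1.141: |R|=0.71114 <1
  x=-0.885: |R|=0.62766 <1
  x=-0.822: |R|=0.62027 <1
  x=-1.970: |R|=1.57023 >1
  x=-1.956: |R|=1.54825 >1
  x=-1.596: |R|=1.07127 >1
Stable set (-1.5278, 0).

(-1.5278, 0).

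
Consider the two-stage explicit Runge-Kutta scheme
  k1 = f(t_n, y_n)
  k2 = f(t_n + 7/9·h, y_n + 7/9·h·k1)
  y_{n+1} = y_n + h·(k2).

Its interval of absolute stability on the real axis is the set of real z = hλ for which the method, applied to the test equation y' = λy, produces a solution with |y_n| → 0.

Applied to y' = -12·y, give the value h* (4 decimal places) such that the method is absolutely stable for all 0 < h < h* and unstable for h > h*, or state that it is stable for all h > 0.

(-1.2857,0); λ=-12 ⇒ h* = (9/7)/12 = 0.1071.

On y'=λy, z=hλ:
  k1=λy_n ⇒ h·k1=z·y_n;  k2=λ(1+7/9z)y_n ⇒ h·k2=z(1+7/9z)y_n
  y_{n+1}/y_n = 1 + z(1+7/9z) = 1 + z + 7/9z²
  R(z) = 1 + z + 7/9z².

Need |R(x)|<1, x<0.
x=-0.74: |R|=0.6859
R=1: x+7/9x²=0 ⇒ x=−9/7=-1.2857; min R=1−1/(4·7/9)=0.6786>−1
Confirm numerically:
  x=-1.167: |R|=0.89225 <1
  x=-0.657: |R|=0.67873 <1
  x=-0.546: |R|=0.68587 <1
  x=-1.757: |R|=1.64404 >1
  x=-1.544: |R|=1.31017 >1
  x=-1.403: |R|=1.12798 >1
Interval (-1.2857, 0).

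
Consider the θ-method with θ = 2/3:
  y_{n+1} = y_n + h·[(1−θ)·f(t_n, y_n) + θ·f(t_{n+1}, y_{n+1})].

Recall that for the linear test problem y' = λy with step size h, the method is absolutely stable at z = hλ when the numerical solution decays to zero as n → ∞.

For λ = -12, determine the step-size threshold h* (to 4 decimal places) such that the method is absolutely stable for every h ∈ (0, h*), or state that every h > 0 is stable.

unbounded; (−∞, 0). Any h>0 works for λ=-12.

On y'=λy, z=hλ:
  y_{n+1} = y_n + z·[1/3·y_n + 2/3·y_{n+1}] ⇒ (1 − 2/3z)y_{n+1} = (1 + 1/3z)y_n
  Hence R(z) = (1 + 1/3z)/(1 − 2/3z).

Boundary: |R(x)|=1, x<0.
x=-0.33: |R|=0.7295
x=-2: |R|=0.1429
x=-10: |R|=0.3043
x=-100: |R|=0.4778
θ=2/3≥1/2 ⇒ |1+1/3x|<|1−2/3x| ∀x<0 ⇒ interval (−∞,0).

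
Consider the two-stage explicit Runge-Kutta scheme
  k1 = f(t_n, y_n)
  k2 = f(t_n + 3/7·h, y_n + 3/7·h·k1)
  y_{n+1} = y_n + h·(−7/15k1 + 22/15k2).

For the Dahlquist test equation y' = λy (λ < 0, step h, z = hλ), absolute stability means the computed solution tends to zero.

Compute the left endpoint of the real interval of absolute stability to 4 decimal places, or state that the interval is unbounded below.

z* = -1.5909.

With y'=λy (z=hλ):
  k1=λy_n ⇒ h·k1=z·y_n;  k2=λ(1+3/7z)y_n ⇒ h·k2=z(1+3/7z)y_n
  y_{n+1}/y_n = 1 − 7/15z + 22/15z(1+3/7z) = 1 + z + 22/35z²
  so R(z) = 1 + z + 22/35z².

Need |R(x)|<1, x<0.
x=-0.64: |R|=0.6175
R=1: x+22/35x²=0 ⇒ x=−35/22=-1.5909; min R=1−1/(4·22/35)=0.6023>−1
Confirm numerically:
  x=-1.548: |R|=0.95825 <1
  x=-1.346: |R|=0.79279 <1
  x=-0.995: |R|=0.62730 <1
  x=-1.943: |R|=1.43001 >1
  x=-1.882: |R|=1.34435 >1
  x=-1.663: |R|=1.07536 >1
Stable set (-1.5909, 0).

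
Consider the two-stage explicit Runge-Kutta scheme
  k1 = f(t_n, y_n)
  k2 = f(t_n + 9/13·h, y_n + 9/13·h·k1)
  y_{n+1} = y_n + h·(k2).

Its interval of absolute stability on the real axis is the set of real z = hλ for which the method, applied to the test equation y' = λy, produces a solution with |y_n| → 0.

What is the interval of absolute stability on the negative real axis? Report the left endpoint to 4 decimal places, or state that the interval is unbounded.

(-1.4444, 0).

Set f=λy, z=hλ:
  k1=λy_n ⇒ h·k1=z·y_n;  k2=λ(1+9/13z)y_n ⇒ h·k2=z(1+9/13z)y_n
  y_{n+1}/y_n = 1 + z(1+9/13z) = 1 + z + 9/13z²
  so R(z) = 1 + z + 9/13z².

Find x<0 with |R(x)|<1.
x=-1.45: |R|=1.0056
R=1: x+9/13x²=0 ⇒ x=−13/9=-1.4444; min R=1−1/(4·9/13)=0.6389>−1
Confirm numerically:
  x=-1.393: |R|=0.95039 <1
  x=-1.210: |R|=0.80361 <1
  x=-0.764: |R|=0.64010 <1
  x=-1.982: |R|=1.73761 >1
  x=-1.888: |R|=1.57976 >1
Interval (-1.4444, 0).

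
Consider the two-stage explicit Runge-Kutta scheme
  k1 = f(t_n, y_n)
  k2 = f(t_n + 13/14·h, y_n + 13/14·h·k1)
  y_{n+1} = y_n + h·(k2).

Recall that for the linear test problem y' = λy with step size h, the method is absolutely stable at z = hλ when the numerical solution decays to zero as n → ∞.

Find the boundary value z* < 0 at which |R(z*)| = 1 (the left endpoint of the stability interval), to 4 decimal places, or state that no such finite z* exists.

With y'=λy (z=hλ):
  k1=λy_n ⇒ h·k1=z·y_n;  k2=λ(1+13/14z)y_n ⇒ h·k2=z(1+13/14z)y_n
  y_{n+1}/y_n = 1 + z(1+13/14z) = 1 + z + 13/14z²
  so R(z) = 1 + z + 13/14z².

Find x<0 with |R(x)|<1.
x=-0.58: |R|=0.7324
R=1: x+13/14x²=0 ⇒ x=−14/13=-1.0769; min R=1−1/(4·13/14)=0.7308>−1
Confirm numerically:
  x=-0.961: |R|=0.89656 <1
  x=-0.825: |R|=0.80701 <1
  x=-0.818: |R|=0.80333 <1
  x=-1.672: |R|=1.92390 >1
  x=-1.538: |R|=1.65848 >1
  x=-1.361: |R|=1.35901 >1
So |R|<1 on (-1.0769, 0).

z* = -1.0769.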